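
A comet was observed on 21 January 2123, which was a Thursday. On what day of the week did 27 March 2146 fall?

Sunday

Day-of-year of January 21, 2123: 21.
Day-of-year of March 27, 2146: 86.
2123 has 365 days, so 365 − 21 = 344 days remain in 2123.
Full years 2124–2145: 16 common + 6 leap = 16×365 + 6×366 = 8036 days.
Total: 344 + 8036 + 86 = 8466 days.
8466 mod 7 = 3, so 3 days after Thursday is Sunday.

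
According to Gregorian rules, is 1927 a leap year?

No

1927 is not a leap year.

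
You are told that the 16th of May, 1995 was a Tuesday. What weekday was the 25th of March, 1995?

Count forward from the earlier date (March 25, 1995) to the later (May 16, 1995):
March 1995: 31 − 25 = 6 days remain.
Then April (30): 30 days.
May 1–16, 1995: 16 days.
Total: 6 + 30 + 16 = 52 days.
52 mod 7 = 3, so 3 days before Tuesday is Saturday.

Saturday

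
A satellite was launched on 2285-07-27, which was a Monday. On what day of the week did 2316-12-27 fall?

Wednesday

From July 27, 2285 to July 27, 2316: 31 years, of which 7 contain a Feb 29 — 24×365 + 7×366 = 11322 days.
(2300 is not a leap year (divisible by 100 but not 400).)
July 2316: 31 − 27 = 4 days remain.
Then August (31), September (30), October (31), November (30): 31 + 30 + 31 + 30 = 122 days.
December 1–27, 2316: 27 days.
Residual: 153 days.
Total: 11475 days.
11475 mod 7 = 2, so 2 days after Monday is Wednesday.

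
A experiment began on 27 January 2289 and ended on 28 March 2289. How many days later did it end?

60

January 2289: 31 − 27 = 4 days remain.
Then February 2289 (28): 28 days.
March 1–28, 2289: 28 days.
Total: 4 + 28 + 28 = 60 days.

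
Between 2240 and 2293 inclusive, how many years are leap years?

14

Years divisible by 4: 2240, 2244, …, 2292 — 14 in all.
No century exceptions apply. Count: 14.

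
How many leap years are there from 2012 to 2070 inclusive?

15

Years divisible by 4: 2012, 2016, …, 2068 — 15 in all.
No century exceptions apply. Count: 15.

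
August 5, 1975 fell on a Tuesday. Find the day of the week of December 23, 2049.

Day-of-year of August 5, 1975: 217.
Day-of-year of December 23, 2049: 357.
1975 has 365 days, so 365 − 217 = 148 days remain in 1975.
Full years 1976–2048: 54 common + 19 leap = 54×365 + 19×366 = 26664 days.
Total: 148 + 26664 + 357 = 27169 days.
27169 mod 7 = 2, so 2 days after Tuesday is Thursday.

Thursday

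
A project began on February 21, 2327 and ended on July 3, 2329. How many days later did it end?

863

February 21, 2327 → February 21, 2328: 365 days.
February 21, 2328 → February 21, 2329: 366 days (2328 is a leap year).
February 2329: 28 − 21 = 7 days remain (2329 is not a leap year, so February has 28 days).
Then March (31), April (30), May (31), June (30): 31 + 30 + 31 + 30 = 122 days.
July 1–3, 2329: 3 days.
Residual: 132 days.
Total: 863 days.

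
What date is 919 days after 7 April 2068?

13 October 2070

Count 919 days after April 7, 2068:
April 7, 2068 → April 7, 2069: 365 days.
April 7, 2069 → April 7, 2070: 365 days.
April 2070: 30 − 7 = 23 days remain.
Then May (31), June (30), July (31), August (31), September (30): 31 + 30 + 31 + 31 + 30 = 153 days.
October 1–13, 2070: 13 days.
Residual: 189 days.
Total: 919 days.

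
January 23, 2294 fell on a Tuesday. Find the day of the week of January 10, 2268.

Friday

Count forward from the earlier date (January 10, 2268) to the later (January 23, 2294):
Day-of-year of January 10, 2268: 10.
Day-of-year of January 23, 2294: 23.
2268 has 366 days, so 366 − 10 = 356 days remain in 2268.
Full years 2269–2293: 19 common + 6 leap = 19×365 + 6×366 = 9131 days.
Total: 356 + 9131 + 23 = 9510 days.
9510 mod 7 = 4, so 4 days before Tuesday is Friday.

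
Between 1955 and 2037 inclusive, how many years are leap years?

21

Years divisible by 4: 1956, 1960, …, 2036 — 21 in all.
2000 is divisible by 400, so still leap.
No century exceptions apply. Count: 21.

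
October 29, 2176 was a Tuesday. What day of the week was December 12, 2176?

Thursday

October 2176: 31 − 29 = 2 days remain.
Then November (30): 30 days.
December 1–12, 2176: 12 days.
Total: 2 + 30 + 12 = 44 days.
44 mod 7 = 2, so 2 days after Tuesday is Thursday.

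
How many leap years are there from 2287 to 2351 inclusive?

15

Years divisible by 4: 2288, 2292, …, 2348 — 16 in all.
Of these, 2300 is divisible by 100 but not 400, so not leap.
Leap years: 16 − 1 = 15.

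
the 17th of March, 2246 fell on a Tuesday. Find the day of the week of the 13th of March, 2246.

Count forward from the earlier date (March 13, 2246) to the later (March 17, 2246):
Within March 2246: 17 − 13 = 4 days.
4 mod 7 = 4, so 4 days before Tuesday is Friday.

Friday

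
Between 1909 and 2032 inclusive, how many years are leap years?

31

Years divisible by 4: 1912, 1916, …, 2032 — 31 in all.
2000 is divisible by 400, so still leap.
No century exceptions apply. Count: 31.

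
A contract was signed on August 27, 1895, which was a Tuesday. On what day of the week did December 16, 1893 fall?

Saturday

Count forward from the earlier date (December 16, 1893) to the later (August 27, 1895):
Day-of-year of December 16, 1893: 350.
Day-of-year of August 27, 1895: 239.
1893 has 365 days, so 365 − 350 = 15 days remain in 1893.
Full years: 1894: 365. Sum = 365.
Total: 15 + 365 + 239 = 619 days.
619 mod 7 = 3, so 3 days before Tuesday is Saturday.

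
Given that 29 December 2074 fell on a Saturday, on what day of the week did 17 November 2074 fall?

Count forward from the earlier date (November 17, 2074) to the later (December 29, 2074):
November 2074: 30 − 17 = 13 days remain.
December 1–29, 2074: 29 days.
Total: 13 + 29 = 42 days.
42 is a multiple of 7, so 17 November 2074 falls on the same weekday: Saturday.

Saturday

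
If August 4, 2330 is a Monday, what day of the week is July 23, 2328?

Count forward from the earlier date (July 23, 2328) to the later (August 4, 2330):
July 2328: 31 − 23 = 8 days remain.
Then 24 full months totalling 730 days.
August 1–4, 2330: 4 days.
Total: 8 + 730 + 4 = 742 days.
742 is a multiple of 7, so July 23, 2328 falls on the same weekday: Monday.

Monday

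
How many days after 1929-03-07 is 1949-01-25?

7264

Day-of-year of March 7, 1929: 66.
Day-of-year of January 25, 1949: 25.
1929 has 365 days, so 365 − 66 = 299 days remain in 1929.
Full years 1930–1948: 14 common + 5 leap = 14×365 + 5×366 = 6940 days.
Total: 299 + 6940 + 25 = 7264 days.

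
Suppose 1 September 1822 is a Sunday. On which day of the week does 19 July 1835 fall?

Sunday

Day-of-year of September 1, 1822: 244.
Day-of-year of July 19, 1835: 200.
1822 has 365 days, so 365 − 244 = 121 days remain in 1822.
Full years 1823–1834: 9 common + 3 leap = 9×365 + 3×366 = 4383 days.
Total: 121 + 4383 + 200 = 4704 days.
4704 is a multiple of 7, so 19 July 1835 falls on the same weekday: Sunday.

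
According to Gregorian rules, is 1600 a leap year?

1600 is a leap year (divisible by 400).

Yes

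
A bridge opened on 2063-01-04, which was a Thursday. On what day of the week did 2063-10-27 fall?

Saturday

January 2063: 31 − 4 = 27 days remain.
Then February 2063 (28), March (31), April (30), May (31), June (30), July (31), August (31), September (30): 28 + 31 + 30 + 31 + 30 + 31 + 31 + 30 = 242 days.
October 1–27, 2063: 27 days.
Total: 27 + 242 + 27 = 296 days.
296 mod 7 = 2, so 2 days after Thursday is Saturday.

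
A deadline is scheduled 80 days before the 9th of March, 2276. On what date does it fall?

the 20th of December, 2275

Count 80 days before March 9, 2276:
Day-of-year of December 20, 2275: 354.
Day-of-year of March 9, 2276: 69.
2275 has 365 days, so 365 − 354 = 11 days remain in 2275.
Total: 11 + 69 = 80 days.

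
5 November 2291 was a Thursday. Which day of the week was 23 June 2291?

Count forward from the earlier date (June 23, 2291) to the later (November 5, 2291):
June 2291: 30 − 23 = 7 days remain.
Then July (31), August (31), September (30), October (31): 31 + 31 + 30 + 31 = 123 days.
November 1–5, 2291: 5 days.
Total: 7 + 123 + 5 = 135 days.
135 mod 7 = 2, so 2 days before Thursday is Tuesday.

Tuesday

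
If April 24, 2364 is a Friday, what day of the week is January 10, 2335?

Thursday

Count forward from the earlier date (January 10, 2335) to the later (April 24, 2364):
Day-of-year of January 10, 2335: 10.
Day-of-year of April 24, 2364: 115.
2335 has 365 days, so 365 − 10 = 355 days remain in 2335.
Full years 2336–2363: 21 common + 7 leap = 21×365 + 7×366 = 10227 days.
Total: 355 + 10227 + 115 = 10697 days.
10697 mod 7 = 1, so 1 day before Friday is Thursday.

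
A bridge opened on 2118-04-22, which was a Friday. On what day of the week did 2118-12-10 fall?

April 2118: 30 − 22 = 8 days remain.
Then May (31), June (30), July (31), August (31), September (30), October (31), November (30): 31 + 30 + 31 + 31 + 30 + 31 + 30 = 214 days.
December 1–10, 2118: 10 days.
Total: 8 + 214 + 10 = 232 days.
232 mod 7 = 1, so 1 day after Friday is Saturday.

Saturday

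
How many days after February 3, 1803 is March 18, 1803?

43

February 1803: 28 − 3 = 25 days remain (1803 is not a leap year, so February has 28 days).
March 1–18, 1803: 18 days.
Total: 25 + 18 = 43 days.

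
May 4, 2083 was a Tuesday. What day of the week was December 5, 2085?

Wednesday

Day-of-year of May 4, 2083: 124.
Day-of-year of December 5, 2085: 339.
2083 has 365 days, so 365 − 124 = 241 days remain in 2083.
Full years: 2084: 366. Sum = 366.
Total: 241 + 366 + 339 = 946 days.
946 mod 7 = 1, so 1 day after Tuesday is Wednesday.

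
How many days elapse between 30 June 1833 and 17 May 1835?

June 1833: 30 − 30 = 0 days remain.
Then 22 full months totalling 669 days.
May 1–17, 1835: 17 days.
Total: 0 + 669 + 17 = 686 days.

686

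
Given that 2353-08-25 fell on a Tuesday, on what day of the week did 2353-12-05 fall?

August 2353: 31 − 25 = 6 days remain.
Then September (30), October (31), November (30): 30 + 31 + 30 = 91 days.
December 1–5, 2353: 5 days.
Total: 6 + 91 + 5 = 102 days.
102 mod 7 = 4, so 4 days after Tuesday is Saturday.

Saturday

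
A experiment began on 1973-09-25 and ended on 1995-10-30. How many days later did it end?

Day-of-year of September 25, 1973: 268.
Day-of-year of October 30, 1995: 303.
1973 has 365 days, so 365 − 268 = 97 days remain in 1973.
Full years 1974–1994: 16 common + 5 leap = 16×365 + 5×366 = 7670 days.
Total: 97 + 7670 + 303 = 8070 days.

8070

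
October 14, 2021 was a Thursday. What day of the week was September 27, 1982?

Count forward from the earlier date (September 27, 1982) to the later (October 14, 2021):
From September 27, 1982 to September 27, 2021: 39 years, of which 10 contain a Feb 29 — 29×365 + 10×366 = 14245 days.
(2000 is a leap year (divisible by 400).)
September 2021: 30 − 27 = 3 days remain.
October 1–14, 2021: 14 days.
Residual: 17 days.
Total: 14262 days.
14262 mod 7 = 3, so 3 days before Thursday is Monday.

Monday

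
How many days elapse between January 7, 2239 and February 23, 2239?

January 2239: 31 − 7 = 24 days remain.
February 1–23, 2239: 23 days (2239 is not a leap year).
Total: 24 + 23 = 47 days.

47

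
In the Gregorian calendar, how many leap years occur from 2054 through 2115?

Years divisible by 4: 2056, 2060, …, 2112 — 15 in all.
Of these, 2100 is divisible by 100 but not 400, so not leap.
Leap years: 15 − 1 = 14.

14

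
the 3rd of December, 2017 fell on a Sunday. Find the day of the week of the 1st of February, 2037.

From December 3, 2017 to December 3, 2036: 19 years, of which 5 contain a Feb 29 — 14×365 + 5×366 = 6940 days.
December 2036: 31 − 3 = 28 days remain.
Then January (31): 31 days.
February 1, 2037: 1 day (2037 is not a leap year).
Residual: 60 days.
Total: 7000 days.
7000 is a multiple of 7, so the 1st of February, 2037 falls on the same weekday: Sunday.

Sunday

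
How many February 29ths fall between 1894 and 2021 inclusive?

31

Years divisible by 4: 1896, 1900, …, 2020 — 32 in all.
Of these, 1900 is divisible by 100 but not 400, so not leap.
2000 is divisible by 400, so still leap.
Leap years: 32 − 1 = 31.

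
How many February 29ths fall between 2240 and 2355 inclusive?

Years divisible by 4: 2240, 2244, …, 2352 — 29 in all.
Of these, 2300 is divisible by 100 but not 400, so not leap.
Leap years: 29 − 1 = 28.

28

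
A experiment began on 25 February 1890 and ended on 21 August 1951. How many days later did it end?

22456

Day-of-year of February 25, 1890: 56.
Day-of-year of August 21, 1951: 233.
1890 has 365 days, so 365 − 56 = 309 days remain in 1890.
Full years 1891–1950: 46 common + 14 leap = 46×365 + 14×366 = 21914 days.
Total: 309 + 21914 + 233 = 22456 days.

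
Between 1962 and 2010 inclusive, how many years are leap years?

Years divisible by 4 in [1962, 2010]: 1964, 1968, 1972, 1976, 1980, 1984, 1988, 1992, 1996, 2000, 2004, 2008.
2000 is divisible by 400, so still leap.
No century exceptions apply. Count: 12.

12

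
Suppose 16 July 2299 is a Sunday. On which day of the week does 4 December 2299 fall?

July 2299: 31 − 16 = 15 days remain.
Then August (31), September (30), October (31), November (30): 31 + 30 + 31 + 30 = 122 days.
December 1–4, 2299: 4 days.
Total: 15 + 122 + 4 = 141 days.
141 mod 7 = 1, so 1 day after Sunday is Monday.

Monday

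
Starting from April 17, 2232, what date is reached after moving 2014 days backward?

October 12, 2226

Count 2014 days before April 17, 2232:
October 12, 2226 → October 12, 2227: 365 days.
October 12, 2227 → October 12, 2228: 366 days (2228 is a leap year).
October 12, 2228 → October 12, 2229: 365 days.
October 12, 2229 → October 12, 2230: 365 days.
October 12, 2230 → October 12, 2231: 365 days.
October 2231: 31 − 12 = 19 days remain.
Then November (30), December (31), January (31), February 2232 (29), March (31): 30 + 31 + 31 + 29 + 31 = 152 days.
April 1–17, 2232: 17 days.
Residual: 188 days.
Total: 2014 days.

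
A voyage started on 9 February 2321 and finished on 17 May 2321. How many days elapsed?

97

February 2321: 28 − 9 = 19 days remain (2321 is not a leap year, so February has 28 days).
Then March (31), April (30): 31 + 30 = 61 days.
May 1–17, 2321: 17 days.
Total: 19 + 61 + 17 = 97 days.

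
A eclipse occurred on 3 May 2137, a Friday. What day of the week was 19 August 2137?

Monday

May 2137: 31 − 3 = 28 days remain.
Then June (30), July (31): 30 + 31 = 61 days.
August 1–19, 2137: 19 days.
Total: 28 + 61 + 19 = 108 days.
108 mod 7 = 3, so 3 days after Friday is Monday.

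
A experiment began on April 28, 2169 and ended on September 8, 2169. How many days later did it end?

April 2169: 30 − 28 = 2 days remain.
Then May (31), June (30), July (31), August (31): 31 + 30 + 31 + 31 = 123 days.
September 1–8, 2169: 8 days.
Total: 2 + 123 + 8 = 133 days.

133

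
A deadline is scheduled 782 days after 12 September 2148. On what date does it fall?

3 November 2150

Count 782 days after September 12, 2148:
September 12, 2148 → September 12, 2149: 365 days.
September 12, 2149 → September 12, 2150: 365 days.
September 2150: 30 − 12 = 18 days remain.
Then October (31): 31 days.
November 1–3, 2150: 3 days.
Residual: 52 days.
Total: 782 days.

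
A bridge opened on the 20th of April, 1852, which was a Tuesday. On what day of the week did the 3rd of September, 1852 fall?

April 1852: 30 − 20 = 10 days remain.
Then May (31), June (30), July (31), August (31): 31 + 30 + 31 + 31 = 123 days.
September 1–3, 1852: 3 days.
Total: 10 + 123 + 3 = 136 days.
136 mod 7 = 3, so 3 days after Tuesday is Friday.

Friday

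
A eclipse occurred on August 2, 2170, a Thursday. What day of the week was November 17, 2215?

Day-of-year of August 2, 2170: 214.
Day-of-year of November 17, 2215: 321.
2170 has 365 days, so 365 − 214 = 151 days remain in 2170.
Full years 2171–2214: 34 common + 10 leap = 34×365 + 10×366 = 16070 days.
Total: 151 + 16070 + 321 = 16542 days.
16542 mod 7 = 1, so 1 day after Thursday is Friday.

Friday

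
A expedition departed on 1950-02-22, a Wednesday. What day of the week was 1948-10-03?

Sunday

Count forward from the earlier date (October 3, 1948) to the later (February 22, 1950):
October 1948: 31 − 3 = 28 days remain.
Then 15 full months totalling 457 days.
February 1–22, 1950: 22 days (1950 is not a leap year).
Total: 28 + 457 + 22 = 507 days.
507 mod 7 = 3, so 3 days before Wednesday is Sunday.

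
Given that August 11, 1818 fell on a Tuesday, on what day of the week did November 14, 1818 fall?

Saturday

August 1818: 31 − 11 = 20 days remain.
Then September (30), October (31): 30 + 31 = 61 days.
November 1–14, 1818: 14 days.
Total: 20 + 61 + 14 = 95 days.
95 mod 7 = 4, so 4 days after Tuesday is Saturday.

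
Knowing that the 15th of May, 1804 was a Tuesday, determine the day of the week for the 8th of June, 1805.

Day-of-year of May 15, 1804: 136.
Day-of-year of June 8, 1805: 159.
1804 has 366 days, so 366 − 136 = 230 days remain in 1804.
Total: 230 + 159 = 389 days.
389 mod 7 = 4, so 4 days after Tuesday is Saturday.

Saturday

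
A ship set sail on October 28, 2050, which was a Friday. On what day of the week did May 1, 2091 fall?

Tuesday

Day-of-year of October 28, 2050: 301.
Day-of-year of May 1, 2091: 121.
2050 has 365 days, so 365 − 301 = 64 days remain in 2050.
Full years 2051–2090: 30 common + 10 leap = 30×365 + 10×366 = 14610 days.
Total: 64 + 14610 + 121 = 14795 days.
14795 mod 7 = 4, so 4 days after Friday is Tuesday.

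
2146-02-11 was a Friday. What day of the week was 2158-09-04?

Monday

Day-of-year of February 11, 2146: 42.
Day-of-year of September 4, 2158: 247.
2146 has 365 days, so 365 − 42 = 323 days remain in 2146.
Full years 2147–2157: 8 common + 3 leap = 8×365 + 3×366 = 4018 days.
Total: 323 + 4018 + 247 = 4588 days.
4588 mod 7 = 3, so 3 days after Friday is Monday.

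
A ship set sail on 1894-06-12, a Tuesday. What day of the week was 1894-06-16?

Within June 1894: 16 − 12 = 4 days.
4 mod 7 = 4, so 4 days after Tuesday is Saturday.

Saturday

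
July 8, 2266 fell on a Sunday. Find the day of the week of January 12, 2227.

Friday

Count forward from the earlier date (January 12, 2227) to the later (July 8, 2266):
Day-of-year of January 12, 2227: 12.
Day-of-year of July 8, 2266: 189.
2227 has 365 days, so 365 − 12 = 353 days remain in 2227.
Full years 2228–2265: 28 common + 10 leap = 28×365 + 10×366 = 13880 days.
Total: 353 + 13880 + 189 = 14422 days.
14422 mod 7 = 2, so 2 days before Sunday is Friday.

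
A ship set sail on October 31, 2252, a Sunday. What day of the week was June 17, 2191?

Friday

Count forward from the earlier date (June 17, 2191) to the later (October 31, 2252):
Day-of-year of June 17, 2191: 168.
Day-of-year of October 31, 2252: 305.
2191 has 365 days, so 365 − 168 = 197 days remain in 2191.
Full years 2192–2251: 46 common + 14 leap = 46×365 + 14×366 = 21914 days.
Total: 197 + 21914 + 305 = 22416 days.
22416 mod 7 = 2, so 2 days before Sunday is Friday.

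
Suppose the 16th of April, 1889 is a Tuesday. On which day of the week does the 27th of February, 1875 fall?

Count forward from the earlier date (February 27, 1875) to the later (April 16, 1889):
Day-of-year of February 27, 1875: 58.
Day-of-year of April 16, 1889: 106.
1875 has 365 days, so 365 − 58 = 307 days remain in 1875.
Full years 1876–1888: 9 common + 4 leap = 9×365 + 4×366 = 4749 days.
Total: 307 + 4749 + 106 = 5162 days.
5162 mod 7 = 3, so 3 days before Tuesday is Saturday.

Saturday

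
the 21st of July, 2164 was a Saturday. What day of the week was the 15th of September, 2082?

Count forward from the earlier date (September 15, 2082) to the later (July 21, 2164):
From September 15, 2082 to September 15, 2163: 81 years, of which 19 contain a Feb 29 — 62×365 + 19×366 = 29584 days.
(2100 is not a leap year (divisible by 100 but not 400).)
September 2163: 30 − 15 = 15 days remain.
Then 9 full months totalling 274 days.
July 1–21, 2164: 21 days.
Residual: 310 days.
Total: 29894 days.
29894 mod 7 = 4, so 4 days before Saturday is Tuesday.

Tuesday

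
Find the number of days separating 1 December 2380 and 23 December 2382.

Day-of-year of December 1, 2380: 336.
Day-of-year of December 23, 2382: 357.
2380 has 366 days, so 366 − 336 = 30 days remain in 2380.
Full years: 2381: 365. Sum = 365.
Total: 30 + 365 + 357 = 752 days.

752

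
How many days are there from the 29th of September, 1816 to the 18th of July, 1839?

From September 29, 1816 to September 29, 1838: 22 years, of which 5 contain a Feb 29 — 17×365 + 5×366 = 8035 days.
September 1838: 30 − 29 = 1 day remains.
Then 9 full months totalling 273 days.
July 1–18, 1839: 18 days.
Residual: 292 days.
Total: 8327 days.

8327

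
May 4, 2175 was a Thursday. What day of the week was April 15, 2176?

Day-of-year of May 4, 2175: 124.
Day-of-year of April 15, 2176: 106.
2175 has 365 days, so 365 − 124 = 241 days remain in 2175.
Total: 241 + 106 = 347 days.
347 mod 7 = 4, so 4 days after Thursday is Monday.

Monday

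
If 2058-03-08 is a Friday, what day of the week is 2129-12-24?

Saturday

From March 8, 2058 to March 8, 2129: 71 years, of which 17 contain a Feb 29 — 54×365 + 17×366 = 25932 days.
(2100 is not a leap year (divisible by 100 but not 400).)
March 2129: 31 − 8 = 23 days remain.
Then April (30), May (31), June (30), July (31), August (31), September (30), October (31), November (30): 30 + 31 + 30 + 31 + 31 + 30 + 31 + 30 = 244 days.
December 1–24, 2129: 24 days.
Residual: 291 days.
Total: 26223 days.
26223 mod 7 = 1, so 1 day after Friday is Saturday.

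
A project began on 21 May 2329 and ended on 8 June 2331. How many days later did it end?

748

May 2329: 31 − 21 = 10 days remain.
Then 24 full months totalling 730 days.
June 1–8, 2331: 8 days.
Total: 10 + 730 + 8 = 748 days.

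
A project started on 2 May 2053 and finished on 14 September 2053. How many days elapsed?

May 2053: 31 − 2 = 29 days remain.
Then June (30), July (31), August (31): 30 + 31 + 31 = 92 days.
September 1–14, 2053: 14 days.
Total: 29 + 92 + 14 = 135 days.

135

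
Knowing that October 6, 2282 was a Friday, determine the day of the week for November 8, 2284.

October 6, 2282 → October 6, 2283: 365 days.
October 6, 2283 → October 6, 2284: 366 days (2284 is a leap year).
October 2284: 31 − 6 = 25 days remain.
November 1–8, 2284: 8 days.
Residual: 33 days.
Total: 764 days.
764 mod 7 = 1, so 1 day after Friday is Saturday.

Saturday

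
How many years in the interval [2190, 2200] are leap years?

Years divisible by 4 in [2190, 2200]: 2192, 2196, 2200.
Of these, 2200 is divisible by 100 but not 400, so not leap.
Leap years: 3 − 1 = 2.

2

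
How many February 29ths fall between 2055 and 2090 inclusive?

Years divisible by 4 in [2055, 2090]: 2056, 2060, 2064, 2068, 2072, 2076, 2080, 2084, 2088.
No century exceptions apply. Count: 9.

9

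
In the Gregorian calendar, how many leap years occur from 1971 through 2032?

16

Years divisible by 4: 1972, 1976, …, 2032 — 16 in all.
2000 is divisible by 400, so still leap.
No century exceptions apply. Count: 16.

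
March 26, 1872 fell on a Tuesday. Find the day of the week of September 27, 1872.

March 1872: 31 − 26 = 5 days remain.
Then April (30), May (31), June (30), July (31), August (31): 30 + 31 + 30 + 31 + 31 = 153 days.
September 1–27, 1872: 27 days.
Total: 5 + 153 + 27 = 185 days.
185 mod 7 = 3, so 3 days after Tuesday is Friday.

Friday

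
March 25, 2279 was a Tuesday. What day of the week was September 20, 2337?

Day-of-year of March 25, 2279: 84.
Day-of-year of September 20, 2337: 263.
2279 has 365 days, so 365 − 84 = 281 days remain in 2279.
Full years 2280–2336: 43 common + 14 leap = 43×365 + 14×366 = 20819 days.
Total: 281 + 20819 + 263 = 21363 days.
21363 mod 7 = 6, so 6 days after Tuesday is Monday.

Monday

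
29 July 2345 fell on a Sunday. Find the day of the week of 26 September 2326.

Sunday

Count forward from the earlier date (September 26, 2326) to the later (July 29, 2345):
Day-of-year of September 26, 2326: 269.
Day-of-year of July 29, 2345: 210.
2326 has 365 days, so 365 − 269 = 96 days remain in 2326.
Full years 2327–2344: 13 common + 5 leap = 13×365 + 5×366 = 6575 days.
Total: 96 + 6575 + 210 = 6881 days.
6881 is a multiple of 7, so 26 September 2326 falls on the same weekday: Sunday.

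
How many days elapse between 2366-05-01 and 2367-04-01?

335

May 2366: 31 − 1 = 30 days remain.
Then 10 full months totalling 304 days.
April 1, 2367: 1 day.
Residual: 335 days.
Total: 335 days.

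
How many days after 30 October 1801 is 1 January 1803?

October 30, 1801 → October 30, 1802: 365 days.
October 1802: 31 − 30 = 1 day remains.
Then November (30), December (31): 30 + 31 = 61 days.
January 1, 1803: 1 day.
Residual: 63 days.
Total: 428 days.

428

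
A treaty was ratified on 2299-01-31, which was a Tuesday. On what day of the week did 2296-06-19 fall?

Count forward from the earlier date (June 19, 2296) to the later (January 31, 2299):
Day-of-year of June 19, 2296: 171.
Day-of-year of January 31, 2299: 31.
2296 has 366 days, so 366 − 171 = 195 days remain in 2296.
Full years: 2297: 365; 2298: 365. Sum = 730.
Total: 195 + 730 + 31 = 956 days.
956 mod 7 = 4, so 4 days before Tuesday is Friday.

Friday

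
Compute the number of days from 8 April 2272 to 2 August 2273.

April 8, 2272 → April 8, 2273: 365 days.
April 2273: 30 − 8 = 22 days remain.
Then May (31), June (30), July (31): 31 + 30 + 31 = 92 days.
August 1–2, 2273: 2 days.
Residual: 116 days.
Total: 481 days.

481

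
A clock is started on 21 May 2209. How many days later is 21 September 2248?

14368

From May 21, 2209 to May 21, 2248: 39 years, of which 10 contain a Feb 29 — 29×365 + 10×366 = 14245 days.
May 2248: 31 − 21 = 10 days remain.
Then June (30), July (31), August (31): 30 + 31 + 31 = 92 days.
September 1–21, 2248: 21 days.
Residual: 123 days.
Total: 14368 days.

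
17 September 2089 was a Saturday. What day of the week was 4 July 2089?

Monday

Count forward from the earlier date (July 4, 2089) to the later (September 17, 2089):
July 2089: 31 − 4 = 27 days remain.
Then August (31): 31 days.
September 1–17, 2089: 17 days.
Total: 27 + 31 + 17 = 75 days.
75 mod 7 = 5, so 5 days before Saturday is Monday.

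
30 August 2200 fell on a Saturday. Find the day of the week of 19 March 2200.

Count forward from the earlier date (March 19, 2200) to the later (August 30, 2200):
March 2200: 31 − 19 = 12 days remain.
Then April (30), May (31), June (30), July (31): 30 + 31 + 30 + 31 = 122 days.
August 1–30, 2200: 30 days.
Total: 12 + 122 + 30 = 164 days.
164 mod 7 = 3, so 3 days before Saturday is Wednesday.

Wednesday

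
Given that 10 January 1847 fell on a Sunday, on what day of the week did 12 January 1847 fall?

Within January 1847: 12 − 10 = 2 days.
2 mod 7 = 2, so 2 days after Sunday is Tuesday.

Tuesday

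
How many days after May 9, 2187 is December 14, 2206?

Day-of-year of May 9, 2187: 129.
Day-of-year of December 14, 2206: 348.
2187 has 365 days, so 365 − 129 = 236 days remain in 2187.
Full years 2188–2205: 14 common + 4 leap = 14×365 + 4×366 = 6574 days.
Total: 236 + 6574 + 348 = 7158 days.

7158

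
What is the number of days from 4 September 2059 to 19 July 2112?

19311

From September 4, 2059 to September 4, 2111: 52 years, of which 12 contain a Feb 29 — 40×365 + 12×366 = 18992 days.
(2100 is not a leap year (divisible by 100 but not 400).)
September 2111: 30 − 4 = 26 days remain.
Then 9 full months totalling 274 days.
July 1–19, 2112: 19 days.
Residual: 319 days.
Total: 19311 days.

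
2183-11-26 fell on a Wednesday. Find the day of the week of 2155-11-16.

Sunday

Count forward from the earlier date (November 16, 2155) to the later (November 26, 2183):
From November 16, 2155 to November 16, 2183: 28 years, of which 7 contain a Feb 29 — 21×365 + 7×366 = 10227 days.
Within November 2183: 26 − 16 = 10 days.
Total: 10237 days.
10237 mod 7 = 3, so 3 days before Wednesday is Sunday.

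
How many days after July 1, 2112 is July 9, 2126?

5121

From July 1, 2112 to July 1, 2126: 14 years, of which 3 contain a Feb 29 — 11×365 + 3×366 = 5113 days.
Within July 2126: 9 − 1 = 8 days.
Total: 5121 days.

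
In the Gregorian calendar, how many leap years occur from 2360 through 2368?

Years divisible by 4 in [2360, 2368]: 2360, 2364, 2368.
No century exceptions apply. Count: 3.

3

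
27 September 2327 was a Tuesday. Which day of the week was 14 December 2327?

September 2327: 30 − 27 = 3 days remain.
Then October (31), November (30): 31 + 30 = 61 days.
December 1–14, 2327: 14 days.
Total: 3 + 61 + 14 = 78 days.
78 mod 7 = 1, so 1 day after Tuesday is Wednesday.

Wednesday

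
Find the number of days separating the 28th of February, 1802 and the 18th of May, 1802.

79

February 1802: 28 − 28 = 0 days remain (1802 is not a leap year, so February has 28 days).
Then March (31), April (30): 31 + 30 = 61 days.
May 1–18, 1802: 18 days.
Total: 0 + 61 + 18 = 79 days.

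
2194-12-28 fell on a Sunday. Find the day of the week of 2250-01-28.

Day-of-year of December 28, 2194: 362.
Day-of-year of January 28, 2250: 28.
2194 has 365 days, so 365 − 362 = 3 days remain in 2194.
Full years 2195–2249: 42 common + 13 leap = 42×365 + 13×366 = 20088 days.
Total: 3 + 20088 + 28 = 20119 days.
20119 mod 7 = 1, so 1 day after Sunday is Monday.

Monday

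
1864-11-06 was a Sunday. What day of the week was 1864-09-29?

Count forward from the earlier date (September 29, 1864) to the later (November 6, 1864):
September 1864: 30 − 29 = 1 day remains.
Then October (31): 31 days.
November 1–6, 1864: 6 days.
Total: 1 + 31 + 6 = 38 days.
38 mod 7 = 3, so 3 days before Sunday is Thursday.

Thursday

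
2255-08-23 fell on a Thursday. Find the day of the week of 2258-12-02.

Day-of-year of August 23, 2255: 235.
Day-of-year of December 2, 2258: 336.
2255 has 365 days, so 365 − 235 = 130 days remain in 2255.
Full years: 2256: 366; 2257: 365. Sum = 731.
Total: 130 + 731 + 336 = 1197 days.
1197 is a multiple of 7, so 2258-12-02 falls on the same weekday: Thursday.

Thursday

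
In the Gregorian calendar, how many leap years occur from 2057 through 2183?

Years divisible by 4: 2060, 2064, …, 2180 — 31 in all.
Of these, 2100 is divisible by 100 but not 400, so not leap.
Leap years: 31 − 1 = 30.

30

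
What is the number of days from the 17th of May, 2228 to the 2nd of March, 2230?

654

May 2228: 31 − 17 = 14 days remain.
Then 21 full months totalling 638 days.
March 1–2, 2230: 2 days.
Total: 14 + 638 + 2 = 654 days.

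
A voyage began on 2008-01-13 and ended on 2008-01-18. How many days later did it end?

Within January 2008: 18 − 13 = 5 days.

5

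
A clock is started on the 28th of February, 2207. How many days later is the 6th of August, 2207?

159

February 2207: 28 − 28 = 0 days remain (2207 is not a leap year, so February has 28 days).
Then March (31), April (30), May (31), June (30), July (31): 31 + 30 + 31 + 30 + 31 = 153 days.
August 1–6, 2207: 6 days.
Total: 0 + 153 + 6 = 159 days.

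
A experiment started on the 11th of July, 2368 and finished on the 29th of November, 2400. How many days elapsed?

11829

From July 11, 2368 to July 11, 2400: 32 years, of which 8 contain a Feb 29 — 24×365 + 8×366 = 11688 days.
(2400 is a leap year (divisible by 400).)
July 2400: 31 − 11 = 20 days remain.
Then August (31), September (30), October (31): 31 + 30 + 31 = 92 days.
November 1–29, 2400: 29 days.
Residual: 141 days.
Total: 11829 days.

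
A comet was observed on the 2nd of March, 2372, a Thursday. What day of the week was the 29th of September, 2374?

Sunday

March 2372: 31 − 2 = 29 days remain.
Then 29 full months totalling 883 days.
September 1–29, 2374: 29 days.
Total: 29 + 883 + 29 = 941 days.
941 mod 7 = 3, so 3 days after Thursday is Sunday.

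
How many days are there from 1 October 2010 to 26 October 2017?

2582

From October 1, 2010 to October 1, 2017: 7 years, of which 2 contain a Feb 29 — 5×365 + 2×366 = 2557 days.
Within October 2017: 26 − 1 = 25 days.
Total: 2582 days.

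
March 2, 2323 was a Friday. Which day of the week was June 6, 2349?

Day-of-year of March 2, 2323: 61.
Day-of-year of June 6, 2349: 157.
2323 has 365 days, so 365 − 61 = 304 days remain in 2323.
Full years 2324–2348: 18 common + 7 leap = 18×365 + 7×366 = 9132 days.
Total: 304 + 9132 + 157 = 9593 days.
9593 mod 7 = 3, so 3 days after Friday is Monday.

Monday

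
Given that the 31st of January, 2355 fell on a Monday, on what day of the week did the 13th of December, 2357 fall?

Friday

Day-of-year of January 31, 2355: 31.
Day-of-year of December 13, 2357: 347.
2355 has 365 days, so 365 − 31 = 334 days remain in 2355.
Full years: 2356: 366. Sum = 366.
Total: 334 + 366 + 347 = 1047 days.
1047 mod 7 = 4, so 4 days after Monday is Friday.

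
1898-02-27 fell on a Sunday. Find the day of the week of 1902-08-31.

February 27, 1898 → February 27, 1899: 365 days.
February 27, 1899 → February 27, 1900: 365 days.
February 27, 1900 → February 27, 1901: 365 days (1900 is not a leap year (divisible by 100 but not 400)).
February 27, 1901 → February 27, 1902: 365 days.
February 1902: 28 − 27 = 1 day remains (1902 is not a leap year, so February has 28 days).
Then March (31), April (30), May (31), June (30), July (31): 31 + 30 + 31 + 30 + 31 = 153 days.
August 1–31, 1902: 31 days.
Residual: 185 days.
Total: 1645 days.
1645 is a multiple of 7, so 1902-08-31 falls on the same weekday: Sunday.

Sunday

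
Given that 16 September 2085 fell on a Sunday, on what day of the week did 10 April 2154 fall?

Day-of-year of September 16, 2085: 259.
Day-of-year of April 10, 2154: 100.
2085 has 365 days, so 365 − 259 = 106 days remain in 2085.
Full years 2086–2153: 52 common + 16 leap = 52×365 + 16×366 = 24836 days.
Total: 106 + 24836 + 100 = 25042 days.
25042 mod 7 = 3, so 3 days after Sunday is Wednesday.

Wednesday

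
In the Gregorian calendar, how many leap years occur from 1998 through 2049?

Years divisible by 4: 2000, 2004, …, 2048 — 13 in all.
2000 is divisible by 400, so still leap.
No century exceptions apply. Count: 13.

13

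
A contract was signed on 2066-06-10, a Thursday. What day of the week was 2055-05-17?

Count forward from the earlier date (May 17, 2055) to the later (June 10, 2066):
Day-of-year of May 17, 2055: 137.
Day-of-year of June 10, 2066: 161.
2055 has 365 days, so 365 − 137 = 228 days remain in 2055.
Full years 2056–2065: 7 common + 3 leap = 7×365 + 3×366 = 3653 days.
Total: 228 + 3653 + 161 = 4042 days.
4042 mod 7 = 3, so 3 days before Thursday is Monday.

Monday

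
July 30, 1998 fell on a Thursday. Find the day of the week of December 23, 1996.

Monday

Count forward from the earlier date (December 23, 1996) to the later (July 30, 1998):
December 1996: 31 − 23 = 8 days remain.
Then 18 full months totalling 546 days.
July 1–30, 1998: 30 days.
Total: 8 + 546 + 30 = 584 days.
584 mod 7 = 3, so 3 days before Thursday is Monday.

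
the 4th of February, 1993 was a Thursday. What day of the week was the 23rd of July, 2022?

From February 4, 1993 to February 4, 2022: 29 years, of which 7 contain a Feb 29 — 22×365 + 7×366 = 10592 days.
(2000 is a leap year (divisible by 400).)
February 2022: 28 − 4 = 24 days remain (2022 is not a leap year, so February has 28 days).
Then March (31), April (30), May (31), June (30): 31 + 30 + 31 + 30 = 122 days.
July 1–23, 2022: 23 days.
Residual: 169 days.
Total: 10761 days.
10761 mod 7 = 2, so 2 days after Thursday is Saturday.

Saturday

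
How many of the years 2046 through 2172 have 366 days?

31

Years divisible by 4: 2048, 2052, …, 2172 — 32 in all.
Of these, 2100 is divisible by 100 but not 400, so not leap.
Leap years: 32 − 1 = 31.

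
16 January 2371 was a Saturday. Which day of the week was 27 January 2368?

Count forward from the earlier date (January 27, 2368) to the later (January 16, 2371):
Day-of-year of January 27, 2368: 27.
Day-of-year of January 16, 2371: 16.
2368 has 366 days, so 366 − 27 = 339 days remain in 2368.
Full years: 2369: 365; 2370: 365. Sum = 730.
Total: 339 + 730 + 16 = 1085 days.
1085 is a multiple of 7, so 27 January 2368 falls on the same weekday: Saturday.

Saturday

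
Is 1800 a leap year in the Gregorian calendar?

No

1800 is not a leap year (divisible by 100 but not 400).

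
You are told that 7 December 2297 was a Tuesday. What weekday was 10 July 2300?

Tuesday

Day-of-year of December 7, 2297: 341.
Day-of-year of July 10, 2300: 191.
2297 has 365 days, so 365 − 341 = 24 days remain in 2297.
Full years: 2298: 365; 2299: 365. Sum = 730.
Total: 24 + 730 + 191 = 945 days.
945 is a multiple of 7, so 10 July 2300 falls on the same weekday: Tuesday.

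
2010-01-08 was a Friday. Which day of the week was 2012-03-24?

Saturday

Day-of-year of January 8, 2010: 8.
Day-of-year of March 24, 2012: 84.
2010 has 365 days, so 365 − 8 = 357 days remain in 2010.
Full years: 2011: 365. Sum = 365.
Total: 357 + 365 + 84 = 806 days.
806 mod 7 = 1, so 1 day after Friday is Saturday.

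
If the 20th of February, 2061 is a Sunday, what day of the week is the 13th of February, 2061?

Sunday

Count forward from the earlier date (February 13, 2061) to the later (February 20, 2061):
Within February 2061: 20 − 13 = 7 days.
7 is a multiple of 7, so the 13th of February, 2061 falls on the same weekday: Sunday.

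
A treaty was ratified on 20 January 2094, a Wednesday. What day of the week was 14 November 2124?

Tuesday

Day-of-year of January 20, 2094: 20.
Day-of-year of November 14, 2124: 319.
2094 has 365 days, so 365 − 20 = 345 days remain in 2094.
Full years 2095–2123: 23 common + 6 leap = 23×365 + 6×366 = 10591 days.
Total: 345 + 10591 + 319 = 11255 days.
11255 mod 7 = 6, so 6 days after Wednesday is Tuesday.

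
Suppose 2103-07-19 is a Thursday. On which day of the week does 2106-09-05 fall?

July 19, 2103 → July 19, 2104: 366 days (2104 is a leap year).
July 19, 2104 → July 19, 2105: 365 days.
July 19, 2105 → July 19, 2106: 365 days.
July 2106: 31 − 19 = 12 days remain.
Then August (31): 31 days.
September 1–5, 2106: 5 days.
Residual: 48 days.
Total: 1144 days.
1144 mod 7 = 3, so 3 days after Thursday is Sunday.

Sunday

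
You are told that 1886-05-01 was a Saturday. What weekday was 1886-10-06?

Wednesday

May 1886: 31 − 1 = 30 days remain.
Then June (30), July (31), August (31), September (30): 30 + 31 + 31 + 30 = 122 days.
October 1–6, 1886: 6 days.
Total: 30 + 122 + 6 = 158 days.
158 mod 7 = 4, so 4 days after Saturday is Wednesday.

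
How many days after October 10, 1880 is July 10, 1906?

9403

From October 10, 1880 to October 10, 1905: 25 years, of which 5 contain a Feb 29 — 20×365 + 5×366 = 9130 days.
(1900 is not a leap year (divisible by 100 but not 400).)
October 1905: 31 − 10 = 21 days remain.
Then November (30), December (31), January (31), February 1906 (28), March (31), April (30), May (31), June (30): 30 + 31 + 31 + 28 + 31 + 30 + 31 + 30 = 242 days.
July 1–10, 1906: 10 days.
Residual: 273 days.
Total: 9403 days.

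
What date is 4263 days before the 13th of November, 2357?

the 13th of March, 2346

Count 4263 days before November 13, 2357:
From March 13, 2346 to March 13, 2357: 11 years, of which 3 contain a Feb 29 — 8×365 + 3×366 = 4018 days.
March 2357: 31 − 13 = 18 days remain.
Then April (30), May (31), June (30), July (31), August (31), September (30), October (31): 30 + 31 + 30 + 31 + 31 + 30 + 31 = 214 days.
November 1–13, 2357: 13 days.
Residual: 245 days.
Total: 4263 days.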